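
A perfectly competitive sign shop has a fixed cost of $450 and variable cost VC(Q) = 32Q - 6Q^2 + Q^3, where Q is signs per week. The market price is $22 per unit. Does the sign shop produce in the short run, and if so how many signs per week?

From TC, MC = TC'(Q) = 32 - 12Q + 3Q^2 and AVC = VC/Q = 32 - 6Q + Q^2.
AVC is minimized where dAVC/dQ = -6 + 2Q = 0, at Q = 3; min AVC = 32 - 6·3 + 3^2 = $23.
Since P = $22 < min AVC = $23, price fails to cover variable cost at any output.
The firm minimizes its loss by shutting down and losing only its fixed cost of $450.

Shut down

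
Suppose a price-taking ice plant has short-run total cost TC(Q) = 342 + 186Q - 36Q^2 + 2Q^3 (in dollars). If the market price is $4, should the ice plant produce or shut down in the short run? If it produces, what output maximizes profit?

Shut down

Strip out fixed cost: VC = 186Q - 36Q^2 + 2Q^3. Then AVC = 186 - 36Q + 2Q^2 and MC = 186 - 72Q + 6Q^2.
AVC is minimized where dAVC/dQ = -36 + 4Q = 0, at Q = 9; min AVC = 186 - 36·9 + 2·9^2 = $24.
With P < min AVC ($4 < $24), every unit sold adds to the loss.
Best response: produce nothing and absorb the $342 fixed cost.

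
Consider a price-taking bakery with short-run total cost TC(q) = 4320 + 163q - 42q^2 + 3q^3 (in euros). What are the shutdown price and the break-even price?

Shutdown price = €16; break-even price = €451

AVC = 163 - 42q + 3q^2; minimized at q = 7, giving min AVC = €16. That is the shutdown price.
ATC = 4320/q + 163 - 42q + 3q^2. Setting dATC/dq = −4320/q^2 − 42 + 6q = 0 gives q = 12 (since 6·12^3 − 42·12^2 = 4320).
min ATC = 4320/12 + 163 − 42·12 + 3·12^2 = €451. That is the break-even price.
Between these two prices the firm operates at a loss; above €451 it earns a profit.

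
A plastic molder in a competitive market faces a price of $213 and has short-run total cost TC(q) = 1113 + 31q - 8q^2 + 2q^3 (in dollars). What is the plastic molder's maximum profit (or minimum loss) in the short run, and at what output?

Profit = -$133 at q = 7

AVC = 31 - 8q + 2q^2 has its minimum $23 at q = 2; price $213 clears that bar, so the firm operates.
With MC = 31 - 16q + 6q^2, P = MC on the upward-sloping part at q* = 7.
TR = 213·7 = 1491. TC = 1113 + 511 = 1624. Profit = 1491 − 1624 = -$133.
Shutting down would mean losing the fixed cost of $1113, so operating at a loss of $133 is better by $980.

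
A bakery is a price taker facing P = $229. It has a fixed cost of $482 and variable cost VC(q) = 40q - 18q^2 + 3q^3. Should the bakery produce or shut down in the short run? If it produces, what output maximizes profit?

Produce at q = 7

Strip out fixed cost: VC = 40q - 18q^2 + 3q^3. Then AVC = 40 - 18q + 3q^2 and MC = 40 - 36q + 9q^2.
AVC hits its minimum where MC = AVC, at q = 3, giving min AVC = 40 - 18·3 + 3·3^2 = $13.
P = $229 exceeds min AVC = $13, so the firm stays open.
P = MC gives -189 - 36q + 9q^2 = 0, with roots -3 and 7. Take the larger (rising MC): q* = 7.
Check: AVC at q = 7 is $61 ≤ P, so revenue covers variable cost.
Profit = P·q − TC = 229·7 − 909 = $694.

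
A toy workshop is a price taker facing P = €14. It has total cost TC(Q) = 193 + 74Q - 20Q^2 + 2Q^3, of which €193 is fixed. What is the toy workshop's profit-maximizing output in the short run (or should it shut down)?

From TC, MC = TC'(Q) = 74 - 40Q + 6Q^2 and AVC = VC/Q = 74 - 20Q + 2Q^2.
AVC is minimized where dAVC/dQ = -20 + 4Q = 0, at Q = 5; min AVC = 74 - 20·5 + 2·5^2 = €24.
With P < min AVC (€14 < €24), every unit sold adds to the loss.
The firm minimizes its loss by shutting down and losing only its fixed cost of €193.

Shut down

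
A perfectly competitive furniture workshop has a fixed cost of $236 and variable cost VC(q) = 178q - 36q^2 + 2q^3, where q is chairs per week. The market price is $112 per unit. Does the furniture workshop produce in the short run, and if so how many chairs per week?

From TC, MC = TC'(q) = 178 - 72q + 6q^2 and AVC = VC/q = 178 - 36q + 2q^2.
The AVC parabola has its vertex at q = 36/4 = 9, where AVC = 178 - 36·9 + 2·9^2 = $16.
P = $112 exceeds min AVC = $16, so the firm stays open.
Solving P = MC: 66 - 72q + 6q^2 = 0 ⇒ q = 1 or 11. On the upward-sloping branch, q* = 11.
Check: AVC at q = 11 is $24 ≤ P, so revenue covers variable cost.
Profit = P·q − TC = 112·11 − 500 = $732.

Produce at q = 11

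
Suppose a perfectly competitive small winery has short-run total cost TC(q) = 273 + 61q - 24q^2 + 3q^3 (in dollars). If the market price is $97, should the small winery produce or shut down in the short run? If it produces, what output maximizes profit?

Produce at q = 6

Strip out fixed cost: VC = 61q - 24q^2 + 3q^3. Then AVC = 61 - 24q + 3q^2 and MC = 61 - 48q + 9q^2.
The AVC parabola has its vertex at q = 24/6 = 4, where AVC = 61 - 24·4 + 3·4^2 = $13.
P = $97 exceeds min AVC = $13, so the firm stays open.
Solving P = MC: -36 - 48q + 9q^2 = 0 ⇒ q = -2/3 or 6. On the upward-sloping branch, q* = 6.
Check: AVC at q = 6 is $25 ≤ P, so revenue covers variable cost.
Profit = P·q − TC = 97·6 − 423 = $159.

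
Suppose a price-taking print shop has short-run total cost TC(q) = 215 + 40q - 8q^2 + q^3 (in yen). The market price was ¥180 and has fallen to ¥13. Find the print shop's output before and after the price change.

AVC = 40 - 8q + q^2, minimized at q = 4 where min AVC = ¥24. MC = 40 - 16q + 3q^2.
At P = ¥180 ≥ min AVC, set P = MC on the rising branch: q = 10.
At P = ¥13 < min AVC = ¥24, price no longer covers variable cost at any output, so the firm shuts down: q = 0.

Output falls from 10 to 0 (the firm shuts down)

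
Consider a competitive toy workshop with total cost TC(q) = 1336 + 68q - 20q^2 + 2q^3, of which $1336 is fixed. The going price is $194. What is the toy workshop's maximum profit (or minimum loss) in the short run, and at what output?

Profit = -$40 at q = 9

AVC = 68 - 20q + 2q^2; min AVC = $18 at q = 5. Since P = $194 ≥ min AVC, the firm produces.
With MC = 68 - 40q + 6q^2, P = MC on the upward-sloping part at q* = 9.
TR = 194·9 = 1746. TC = 1336 + 450 = 1786. Profit = 1746 − 1786 = -$40.
That loss of $40 beats the $1336 the firm would lose by shutting down; producing recovers $1296 of fixed cost.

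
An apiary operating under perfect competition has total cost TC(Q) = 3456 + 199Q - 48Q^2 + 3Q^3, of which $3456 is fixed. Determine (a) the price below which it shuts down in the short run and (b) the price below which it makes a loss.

Shutdown price = $7; break-even price = $343

Shutdown price = min AVC. AVC = 199 - 48Q + 3Q^2, with vertex at Q = 8 and minimum $7.
ATC = 3456/Q + 199 - 48Q + 3Q^2. Setting dATC/dQ = −3456/Q^2 − 48 + 6Q = 0 gives Q = 12 (since 6·12^3 − 48·12^2 = 3456).
min ATC = 3456/12 + 199 − 48·12 + 3·12^2 = $343. That is the break-even price.
For $7 ≤ P < $343 the firm produces at a loss; below $7 it shuts down.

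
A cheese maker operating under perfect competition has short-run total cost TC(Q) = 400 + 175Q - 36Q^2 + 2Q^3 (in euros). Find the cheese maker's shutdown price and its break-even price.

Shutdown price = €13; break-even price = €55

AVC = 175 - 36Q + 2Q^2; minimized at Q = 9, giving min AVC = €13. That is the shutdown price.
ATC = 400/Q + 175 - 36Q + 2Q^2. Setting dATC/dQ = −400/Q^2 − 36 + 4Q = 0 gives Q = 10 (since 4·10^3 − 36·10^2 = 400).
min ATC = 400/10 + 175 − 36·10 + 2·10^2 = €55. That is the break-even price.
For €13 ≤ P < €55 the firm produces at a loss; below €13 it shuts down.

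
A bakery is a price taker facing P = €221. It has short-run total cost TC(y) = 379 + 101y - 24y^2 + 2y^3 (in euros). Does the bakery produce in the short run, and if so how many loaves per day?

Produce at y = 10

Variable cost is VC = 101y - 24y^2 + 2y^3, so AVC = VC/y = 101 - 24y + 2y^2 and MC = dTC/dy = 101 - 48y + 6y^2.
AVC is minimized where dAVC/dy = -24 + 4y = 0, at y = 6; min AVC = 101 - 24·6 + 2·6^2 = €29.
Since P = €221 ≥ min AVC = €29, price covers variable cost and the firm should produce.
P = MC gives -120 - 48y + 6y^2 = 0, with roots -2 and 10. Take the larger (rising MC): y* = 10.
Check: AVC at y = 10 is €61 ≤ P, so revenue covers variable cost.
Profit = P·y − TC = 221·10 − 989 = €1221.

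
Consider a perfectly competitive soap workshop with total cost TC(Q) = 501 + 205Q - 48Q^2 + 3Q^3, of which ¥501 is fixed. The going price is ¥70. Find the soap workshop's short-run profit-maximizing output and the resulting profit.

AVC = 205 - 48Q + 3Q^2; min AVC = ¥13 at Q = 8. Since P = ¥70 ≥ min AVC, the firm produces.
MC = 205 - 96Q + 9Q^2. Setting P = MC and taking the root on the rising branch gives Q* = 9.
TR = 70·9 = 630. TC = 501 + 144 = 645. Profit = 630 − 645 = -¥15.
By producing, the firm covers all variable cost plus ¥486 of fixed cost; shutting down would lose the full ¥501.

Profit = -¥15 at Q = 9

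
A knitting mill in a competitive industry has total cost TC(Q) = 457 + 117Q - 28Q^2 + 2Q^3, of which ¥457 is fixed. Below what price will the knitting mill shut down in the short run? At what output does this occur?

The shutdown price is the minimum of AVC. VC = 117Q - 28Q^2 + 2Q^3, so AVC = 117 - 28Q + 2Q^2.
dAVC/dQ = -28 + 4Q = 0 gives Q = 7. min AVC = 117 - 28·7 + 2·7^2 = 19.
The firm shuts down for any P below ¥19.

¥19 per unit, at Q = 7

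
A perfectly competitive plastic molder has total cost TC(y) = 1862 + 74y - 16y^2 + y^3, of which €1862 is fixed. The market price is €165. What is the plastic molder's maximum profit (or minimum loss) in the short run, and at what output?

AVC = 74 - 16y + y^2 has its minimum €10 at y = 8; price €165 clears that bar, so the firm operates.
MC = 74 - 32y + 3y^2. Setting P = MC and taking the root on the rising branch gives y* = 13.
TR = 165·13 = 2145. TC = 1862 + 455 = 2317. Profit = 2145 − 2317 = -€172.
Shutting down would mean losing the fixed cost of €1862, so operating at a loss of €172 is better by €1690.

Profit = -€172 at y = 13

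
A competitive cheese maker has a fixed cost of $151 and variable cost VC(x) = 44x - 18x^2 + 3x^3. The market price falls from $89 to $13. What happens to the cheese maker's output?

AVC = 44 - 18x + 3x^2, minimized at x = 3 where min AVC = $17. MC = 44 - 36x + 9x^2.
At P = $89 ≥ min AVC, set P = MC on the rising branch: x = 5.
At P = $13 < min AVC = $17, price no longer covers variable cost at any output, so the firm shuts down: x = 0.

Output falls from 5 to 0 (the firm shuts down)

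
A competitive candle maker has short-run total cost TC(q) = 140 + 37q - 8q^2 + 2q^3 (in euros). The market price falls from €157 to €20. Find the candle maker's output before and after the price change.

Output falls from 6 to 0 (the firm shuts down)

AVC = 37 - 8q + 2q^2, minimized at q = 2 where min AVC = €29. MC = 37 - 16q + 6q^2.
With P = €157 above the shutdown price, P = MC gives q = 6.
At P = €20 < min AVC = €29, price no longer covers variable cost at any output, so the firm shuts down: q = 0.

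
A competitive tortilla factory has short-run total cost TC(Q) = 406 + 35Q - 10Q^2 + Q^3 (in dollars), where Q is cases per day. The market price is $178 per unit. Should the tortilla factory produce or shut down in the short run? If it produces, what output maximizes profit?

Produce at Q = 11

Variable cost is VC = 35Q - 10Q^2 + Q^3, so AVC = VC/Q = 35 - 10Q + Q^2 and MC = dTC/dQ = 35 - 20Q + 3Q^2.
AVC hits its minimum where MC = AVC, at Q = 5, giving min AVC = 35 - 10·5 + 5^2 = $10.
Since P = $178 ≥ min AVC = $10, price covers variable cost and the firm should produce.
Set P = MC: 178 = 35 - 20Q + 3Q^2 → -143 - 20Q + 3Q^2 = 0. The roots are Q = -13/3 and Q = 11; the profit-maximizing output is on the rising part of MC, so Q* = 11.
Check: AVC at Q = 11 is $46 ≤ P, so revenue covers variable cost.
Profit = P·Q − TC = 178·11 − 912 = $1046.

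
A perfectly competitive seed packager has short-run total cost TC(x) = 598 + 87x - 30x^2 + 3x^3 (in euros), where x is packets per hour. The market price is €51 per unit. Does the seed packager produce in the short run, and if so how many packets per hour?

Variable cost is VC = 87x - 30x^2 + 3x^3, so AVC = VC/x = 87 - 30x + 3x^2 and MC = dTC/dx = 87 - 60x + 9x^2.
The AVC parabola has its vertex at x = 30/6 = 5, where AVC = 87 - 30·5 + 3·5^2 = €12.
Because €51 ≥ €12, revenue can cover variable cost; the firm operates.
P = MC gives 36 - 60x + 9x^2 = 0, with roots 2/3 and 6. Take the larger (rising MC): x* = 6.
Check: AVC at x = 6 is €15 ≤ P, so revenue covers variable cost.
Profit = P·x − TC = 51·6 − 688 = -€382, a loss, but smaller than the €598 fixed cost the firm would lose by shutting down.

Produce at x = 6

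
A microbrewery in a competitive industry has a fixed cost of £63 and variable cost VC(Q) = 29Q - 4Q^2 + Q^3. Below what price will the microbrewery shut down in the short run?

The firm shuts down when price falls below the minimum of average variable cost. AVC = VC/Q = 29 - 4Q + Q^2.
dAVC/dQ = -4 + 2Q = 0 gives Q = 2. min AVC = 29 - 4·2 + 2^2 = 25.
For P < £25 the firm produces nothing.

£25 per unit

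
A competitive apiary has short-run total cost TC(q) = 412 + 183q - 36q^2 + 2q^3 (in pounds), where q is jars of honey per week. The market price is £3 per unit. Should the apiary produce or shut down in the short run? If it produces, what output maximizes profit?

Variable cost is VC = 183q - 36q^2 + 2q^3, so AVC = VC/q = 183 - 36q + 2q^2 and MC = dTC/dq = 183 - 72q + 6q^2.
AVC hits its minimum where MC = AVC, at q = 9, giving min AVC = 183 - 36·9 + 2·9^2 = £21.
P = £3 lies below min AVC = £21; no output level covers variable cost.
Shutting down limits the loss to fixed cost, £412.

Shut down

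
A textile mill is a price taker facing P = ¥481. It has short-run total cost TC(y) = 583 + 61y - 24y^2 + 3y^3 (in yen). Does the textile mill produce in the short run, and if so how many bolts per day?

Variable cost is VC = 61y - 24y^2 + 3y^3, so AVC = VC/y = 61 - 24y + 3y^2 and MC = dTC/dy = 61 - 48y + 9y^2.
AVC is minimized where dAVC/dy = -24 + 6y = 0, at y = 4; min AVC = 61 - 24·4 + 3·4^2 = ¥13.
Because ¥481 ≥ ¥13, revenue can cover variable cost; the firm operates.
Set P = MC: 481 = 61 - 48y + 9y^2 → -420 - 48y + 9y^2 = 0. The roots are y = -14/3 and y = 10; the profit-maximizing output is on the rising part of MC, so y* = 10.
Check: AVC at y = 10 is ¥121 ≤ P, so revenue covers variable cost.
Profit = P·y − TC = 481·10 − 1793 = ¥3017.

Produce at y = 10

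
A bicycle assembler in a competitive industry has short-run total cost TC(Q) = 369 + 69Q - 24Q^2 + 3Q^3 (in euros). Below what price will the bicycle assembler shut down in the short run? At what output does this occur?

€21 per unit, at Q = 4

The firm shuts down when price falls below the minimum of average variable cost. AVC = VC/Q = 69 - 24Q + 3Q^2.
At the minimum of AVC, MC = AVC. MC = 69 - 48Q + 9Q^2; setting MC = AVC gives 6Q^2 - 24Q = 0, so Q = 4. min AVC = 21.
For P < €21 the firm produces nothing.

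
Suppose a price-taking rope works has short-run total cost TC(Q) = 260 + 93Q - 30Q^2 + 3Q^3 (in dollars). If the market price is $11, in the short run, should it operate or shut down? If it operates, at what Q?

Strip out fixed cost: VC = 93Q - 30Q^2 + 3Q^3. Then AVC = 93 - 30Q + 3Q^2 and MC = 93 - 60Q + 9Q^2.
The AVC parabola has its vertex at Q = 30/6 = 5, where AVC = 93 - 30·5 + 3·5^2 = $18.
Since P = $11 < min AVC = $18, price fails to cover variable cost at any output.
The firm minimizes its loss by shutting down and losing only its fixed cost of $260.

Shut down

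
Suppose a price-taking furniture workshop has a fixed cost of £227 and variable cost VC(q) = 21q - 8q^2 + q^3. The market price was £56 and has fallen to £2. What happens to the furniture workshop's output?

Output falls from 7 to 0 (the firm shuts down)

MC = 21 - 16q + 3q^2; the shutdown threshold is min AVC = £5 (at q = 4).
With P = £56 above the shutdown price, P = MC gives q = 7.
At P = £2 < min AVC = £5, price no longer covers variable cost at any output, so the firm shuts down: q = 0.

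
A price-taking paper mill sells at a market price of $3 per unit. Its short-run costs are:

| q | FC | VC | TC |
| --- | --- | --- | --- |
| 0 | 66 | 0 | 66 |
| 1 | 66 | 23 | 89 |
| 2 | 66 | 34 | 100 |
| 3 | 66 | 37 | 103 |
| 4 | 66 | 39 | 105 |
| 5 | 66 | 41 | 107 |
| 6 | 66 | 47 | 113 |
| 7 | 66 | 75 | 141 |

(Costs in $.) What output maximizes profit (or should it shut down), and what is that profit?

Compute π = P·q − TC at each output: q=0: -66; q=1: -86; q=2: -94; q=3: -94; q=4: -93; q=5: -92; q=6: -95; q=7: -120.
Profit is highest at q = 0. Equivalently, the lowest AVC in the table is 47/6 ≈ $7.83 at q = 6, and P = $3 falls below it — price never covers variable cost, so the firm shuts down and loses only its fixed cost.

q = 0 (shut down); profit = -$66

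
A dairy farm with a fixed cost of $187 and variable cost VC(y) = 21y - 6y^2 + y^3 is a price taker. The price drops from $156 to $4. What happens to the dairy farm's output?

Output falls from 9 to 0 (the firm shuts down)

AVC = 21 - 6y + y^2, minimized at y = 3 where min AVC = $12. MC = 21 - 12y + 3y^2.
With P = $156 above the shutdown price, P = MC gives y = 9.
At P = $4 < min AVC = $12, price no longer covers variable cost at any output, so the firm shuts down: y = 0.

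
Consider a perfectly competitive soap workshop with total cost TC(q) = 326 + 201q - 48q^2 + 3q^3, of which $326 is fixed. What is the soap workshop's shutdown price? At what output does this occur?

Short-run supply begins at min AVC. From VC = 201q - 48q^2 + 3q^3, AVC = 201 - 48q + 3q^2.
dAVC/dq = -48 + 6q = 0 gives q = 8. min AVC = 201 - 48·8 + 3·8^2 = 9.
So the shutdown price is $9.

$9 per unit, at q = 8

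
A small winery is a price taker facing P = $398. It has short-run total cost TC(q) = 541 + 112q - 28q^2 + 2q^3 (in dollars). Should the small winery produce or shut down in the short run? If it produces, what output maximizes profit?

From TC, MC = TC'(q) = 112 - 56q + 6q^2 and AVC = VC/q = 112 - 28q + 2q^2.
AVC is minimized where dAVC/dq = -28 + 4q = 0, at q = 7; min AVC = 112 - 28·7 + 2·7^2 = $14.
Because $398 ≥ $14, revenue can cover variable cost; the firm operates.
P = MC gives -286 - 56q + 6q^2 = 0, with roots -11/3 and 13. Take the larger (rising MC): q* = 13.
Check: AVC at q = 13 is $86 ≤ P, so revenue covers variable cost.
Profit = P·q − TC = 398·13 − 1659 = $3515.

Produce at q = 13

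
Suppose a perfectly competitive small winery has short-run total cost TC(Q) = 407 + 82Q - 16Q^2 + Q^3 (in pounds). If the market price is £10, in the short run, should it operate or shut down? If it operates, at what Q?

Shut down

Variable cost is VC = 82Q - 16Q^2 + Q^3, so AVC = VC/Q = 82 - 16Q + Q^2 and MC = dTC/dQ = 82 - 32Q + 3Q^2.
AVC is minimized where dAVC/dQ = -16 + 2Q = 0, at Q = 8; min AVC = 82 - 16·8 + 8^2 = £18.
With P < min AVC (£10 < £18), every unit sold adds to the loss.
The firm minimizes its loss by shutting down and losing only its fixed cost of £407.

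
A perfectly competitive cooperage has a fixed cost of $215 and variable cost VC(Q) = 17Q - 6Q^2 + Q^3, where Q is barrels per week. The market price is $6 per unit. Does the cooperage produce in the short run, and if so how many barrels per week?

Strip out fixed cost: VC = 17Q - 6Q^2 + Q^3. Then AVC = 17 - 6Q + Q^2 and MC = 17 - 12Q + 3Q^2.
The AVC parabola has its vertex at Q = 6/2 = 3, where AVC = 17 - 6·3 + 3^2 = $8.
With P < min AVC ($6 < $8), every unit sold adds to the loss.
The firm minimizes its loss by shutting down and losing only its fixed cost of $215.

Shut down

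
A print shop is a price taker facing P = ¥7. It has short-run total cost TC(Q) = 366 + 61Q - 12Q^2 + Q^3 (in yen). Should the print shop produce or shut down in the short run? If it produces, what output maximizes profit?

Strip out fixed cost: VC = 61Q - 12Q^2 + Q^3. Then AVC = 61 - 12Q + Q^2 and MC = 61 - 24Q + 3Q^2.
AVC is minimized where dAVC/dQ = -12 + 2Q = 0, at Q = 6; min AVC = 61 - 12·6 + 6^2 = ¥25.
With P < min AVC (¥7 < ¥25), every unit sold adds to the loss.
Best response: produce nothing and absorb the ¥366 fixed cost.

Shut down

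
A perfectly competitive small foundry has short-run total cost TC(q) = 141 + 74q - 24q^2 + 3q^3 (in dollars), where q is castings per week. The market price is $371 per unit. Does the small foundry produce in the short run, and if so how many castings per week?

Produce at q = 9

From TC, MC = TC'(q) = 74 - 48q + 9q^2 and AVC = VC/q = 74 - 24q + 3q^2.
The AVC parabola has its vertex at q = 24/6 = 4, where AVC = 74 - 24·4 + 3·4^2 = $26.
Since P = $371 ≥ min AVC = $26, price covers variable cost and the firm should produce.
Solving P = MC: -297 - 48q + 9q^2 = 0 ⇒ q = -11/3 or 9. On the upward-sloping branch, q* = 9.
Check: AVC at q = 9 is $101 ≤ P, so revenue covers variable cost.
Profit = P·q − TC = 371·9 − 1050 = $2289.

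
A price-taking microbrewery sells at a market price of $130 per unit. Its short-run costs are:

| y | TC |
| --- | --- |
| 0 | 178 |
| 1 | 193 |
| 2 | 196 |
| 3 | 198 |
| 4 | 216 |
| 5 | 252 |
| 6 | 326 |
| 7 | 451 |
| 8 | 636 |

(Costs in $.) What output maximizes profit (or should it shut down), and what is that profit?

y = 7; profit = $459

Tabulate TR − TC: y=0: -178; y=1: -63; y=2: 64; y=3: 192; y=4: 304; y=5: 398; y=6: 454; y=7: 459; y=8: 404.
Profit is maximized at y = 7. AVC there is 273/7 = $39 ≤ P, so producing beats shutting down (which would give -$178).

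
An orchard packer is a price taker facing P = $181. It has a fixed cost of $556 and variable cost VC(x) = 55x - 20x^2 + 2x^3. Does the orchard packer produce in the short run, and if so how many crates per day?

Strip out fixed cost: VC = 55x - 20x^2 + 2x^3. Then AVC = 55 - 20x + 2x^2 and MC = 55 - 40x + 6x^2.
AVC hits its minimum where MC = AVC, at x = 5, giving min AVC = 55 - 20·5 + 2·5^2 = $5.
P = $181 exceeds min AVC = $5, so the firm stays open.
P = MC gives -126 - 40x + 6x^2 = 0, with roots -7/3 and 9. Take the larger (rising MC): x* = 9.
Check: AVC at x = 9 is $37 ≤ P, so revenue covers variable cost.
Profit = P·x − TC = 181·9 − 889 = $740.

Produce at x = 9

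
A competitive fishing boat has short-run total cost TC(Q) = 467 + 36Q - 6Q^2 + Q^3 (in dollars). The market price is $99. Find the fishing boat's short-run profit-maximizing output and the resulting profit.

AVC = 36 - 6Q + Q^2; min AVC = $27 at Q = 3. Since P = $99 ≥ min AVC, the firm produces.
With MC = 36 - 12Q + 3Q^2, P = MC on the upward-sloping part at Q* = 7.
TR = 99·7 = 693. TC = 467 + 301 = 768. Profit = 693 − 768 = -$75.
That loss of $75 beats the $467 the firm would lose by shutting down; producing recovers $392 of fixed cost.

Profit = -$75 at Q = 7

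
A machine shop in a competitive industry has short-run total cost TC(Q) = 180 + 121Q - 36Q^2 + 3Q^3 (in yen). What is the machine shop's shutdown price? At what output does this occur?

The firm shuts down when price falls below the minimum of average variable cost. AVC = VC/Q = 121 - 36Q + 3Q^2.
At the minimum of AVC, MC = AVC. MC = 121 - 72Q + 9Q^2; setting MC = AVC gives 6Q^2 - 36Q = 0, so Q = 6. min AVC = 13.
So the shutdown price is ¥13.

¥13 per unit, at Q = 6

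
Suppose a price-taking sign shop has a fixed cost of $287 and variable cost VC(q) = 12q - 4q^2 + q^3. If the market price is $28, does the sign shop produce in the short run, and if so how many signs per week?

Strip out fixed cost: VC = 12q - 4q^2 + q^3. Then AVC = 12 - 4q + q^2 and MC = 12 - 8q + 3q^2.
AVC is minimized where dAVC/dq = -4 + 2q = 0, at q = 2; min AVC = 12 - 4·2 + 2^2 = $8.
P = $28 exceeds min AVC = $8, so the firm stays open.
Set P = MC: 28 = 12 - 8q + 3q^2 → -16 - 8q + 3q^2 = 0. The roots are q = -4/3 and q = 4; the profit-maximizing output is on the rising part of MC, so q* = 4.
Check: AVC at q = 4 is $12 ≤ P, so revenue covers variable cost.
Profit = P·q − TC = 28·4 − 335 = -$223, a loss, but smaller than the $287 fixed cost the firm would lose by shutting down.

Produce at q = 4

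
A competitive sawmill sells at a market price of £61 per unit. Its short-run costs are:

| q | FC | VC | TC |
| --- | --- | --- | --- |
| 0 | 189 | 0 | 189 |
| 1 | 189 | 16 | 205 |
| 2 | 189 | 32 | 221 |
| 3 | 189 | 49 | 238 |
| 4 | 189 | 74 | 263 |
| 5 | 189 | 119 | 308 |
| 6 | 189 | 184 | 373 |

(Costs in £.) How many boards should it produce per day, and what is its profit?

q = 5; profit = -£3

Compute π = P·q − TC at each output: q=0: -189; q=1: -144; q=2: -99; q=3: -55; q=4: -19; q=5: -3; q=6: -7.
Profit is maximized at q = 5. AVC there is 119/5 = £23.80 ≤ P, so producing beats shutting down (which would give -£189).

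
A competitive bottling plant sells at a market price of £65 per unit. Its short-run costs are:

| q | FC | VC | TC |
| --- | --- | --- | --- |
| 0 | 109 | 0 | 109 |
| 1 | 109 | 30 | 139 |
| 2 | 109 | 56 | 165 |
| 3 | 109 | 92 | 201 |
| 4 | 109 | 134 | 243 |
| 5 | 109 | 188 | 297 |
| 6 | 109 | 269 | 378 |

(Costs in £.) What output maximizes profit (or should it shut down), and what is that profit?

Profit at each row (π = 65q − TC): q=0: -109; q=1: -74; q=2: -35; q=3: -6; q=4: 17; q=5: 28; q=6: 12.
Profit is maximized at q = 5. AVC there is 188/5 = £37.60 ≤ P, so producing beats shutting down (which would give -£109).

q = 5; profit = £28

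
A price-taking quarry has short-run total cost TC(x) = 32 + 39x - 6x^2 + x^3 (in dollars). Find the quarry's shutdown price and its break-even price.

Shutdown price = min AVC. AVC = 39 - 6x + x^2, with vertex at x = 3 and minimum $30.
ATC = 32/x + 39 - 6x + x^2. Setting dATC/dx = −32/x^2 − 6 + 2x = 0 gives x = 4 (since 2·4^3 − 6·4^2 = 32).
min ATC = 32/4 + 39 − 6·4 + 4^2 = $39. That is the break-even price.
For $30 ≤ P < $39 the firm produces at a loss; below $30 it shuts down.

Shutdown price = $30; break-even price = $39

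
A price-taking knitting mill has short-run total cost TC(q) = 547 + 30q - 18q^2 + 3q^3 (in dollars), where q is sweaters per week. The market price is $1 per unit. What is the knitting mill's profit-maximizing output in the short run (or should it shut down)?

Shut down

Strip out fixed cost: VC = 30q - 18q^2 + 3q^3. Then AVC = 30 - 18q + 3q^2 and MC = 30 - 36q + 9q^2.
AVC is minimized where dAVC/dq = -18 + 6q = 0, at q = 3; min AVC = 30 - 18·3 + 3·3^2 = $3.
P = $1 lies below min AVC = $3; no output level covers variable cost.
The firm minimizes its loss by shutting down and losing only its fixed cost of $547.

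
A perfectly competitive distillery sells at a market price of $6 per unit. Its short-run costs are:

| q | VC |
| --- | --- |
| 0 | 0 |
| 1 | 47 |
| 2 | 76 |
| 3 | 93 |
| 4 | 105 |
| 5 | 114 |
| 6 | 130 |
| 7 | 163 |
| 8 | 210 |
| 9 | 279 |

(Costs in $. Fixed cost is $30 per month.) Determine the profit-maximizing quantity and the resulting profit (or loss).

q = 0 (shut down); profit = -$30

Profit at each row (π = 6q − TC): q=0: -30; q=1: -71; q=2: -94; q=3: -105; q=4: -111; q=5: -114; q=6: -124; q=7: -151; q=8: -192; q=9: -255.
Profit is highest at q = 0. Equivalently, the lowest AVC in the table is 130/6 ≈ $21.67 at q = 6, and P = $6 falls below it — price never covers variable cost, so the firm shuts down and loses only its fixed cost.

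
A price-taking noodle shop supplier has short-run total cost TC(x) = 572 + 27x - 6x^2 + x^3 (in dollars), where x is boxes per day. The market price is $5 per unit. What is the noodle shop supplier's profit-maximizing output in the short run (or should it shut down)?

Shut down

Strip out fixed cost: VC = 27x - 6x^2 + x^3. Then AVC = 27 - 6x + x^2 and MC = 27 - 12x + 3x^2.
The AVC parabola has its vertex at x = 6/2 = 3, where AVC = 27 - 6·3 + 3^2 = $18.
Since P = $5 < min AVC = $18, price fails to cover variable cost at any output.
The firm minimizes its loss by shutting down and losing only its fixed cost of $572.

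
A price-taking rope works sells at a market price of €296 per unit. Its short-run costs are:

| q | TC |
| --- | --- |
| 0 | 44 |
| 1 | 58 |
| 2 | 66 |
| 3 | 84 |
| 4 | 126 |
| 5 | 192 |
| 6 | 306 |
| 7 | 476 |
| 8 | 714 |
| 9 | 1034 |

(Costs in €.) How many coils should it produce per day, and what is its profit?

Tabulate TR − TC: q=0: -44; q=1: 238; q=2: 526; q=3: 804; q=4: 1058; q=5: 1288; q=6: 1470; q=7: 1596; q=8: 1654; q=9: 1630.
Profit is maximized at q = 8. AVC there is 670/8 = €83.75 ≤ P, so producing beats shutting down (which would give -€44).

q = 8; profit = €1654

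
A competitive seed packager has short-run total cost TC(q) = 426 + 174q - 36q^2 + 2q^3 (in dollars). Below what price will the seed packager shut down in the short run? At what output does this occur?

Short-run supply begins at min AVC. From VC = 174q - 36q^2 + 2q^3, AVC = 174 - 36q + 2q^2.
dAVC/dq = -36 + 4q = 0 gives q = 9. min AVC = 174 - 36·9 + 2·9^2 = 12.
The firm shuts down for any P below $12.

$12 per unit, at q = 9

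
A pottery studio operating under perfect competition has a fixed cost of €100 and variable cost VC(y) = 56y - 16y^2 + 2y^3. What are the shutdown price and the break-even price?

AVC = 56 - 16y + 2y^2; minimized at y = 4, giving min AVC = €24. That is the shutdown price.
ATC = 100/y + 56 - 16y + 2y^2. Setting dATC/dy = −100/y^2 − 16 + 4y = 0 gives y = 5 (since 4·5^3 − 16·5^2 = 100).
min ATC = 100/5 + 56 − 16·5 + 2·5^2 = €46. That is the break-even price.
Between these two prices the firm operates at a loss; above €46 it earns a profit.

Shutdown price = €24; break-even price = €46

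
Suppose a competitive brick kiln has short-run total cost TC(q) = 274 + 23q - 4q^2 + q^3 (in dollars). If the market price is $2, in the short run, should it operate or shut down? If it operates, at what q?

Shut down

From TC, MC = TC'(q) = 23 - 8q + 3q^2 and AVC = VC/q = 23 - 4q + q^2.
AVC is minimized where dAVC/dq = -4 + 2q = 0, at q = 2; min AVC = 23 - 4·2 + 2^2 = $19.
P = $2 lies below min AVC = $19; no output level covers variable cost.
Best response: produce nothing and absorb the $274 fixed cost.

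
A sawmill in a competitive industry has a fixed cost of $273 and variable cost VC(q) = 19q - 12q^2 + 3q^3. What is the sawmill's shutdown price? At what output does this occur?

The firm shuts down when price falls below the minimum of average variable cost. AVC = VC/q = 19 - 12q + 3q^2.
dAVC/dq = -12 + 6q = 0 gives q = 2. min AVC = 19 - 12·2 + 3·2^2 = 7.
The firm shuts down for any P below $7.

$7 per unit, at q = 2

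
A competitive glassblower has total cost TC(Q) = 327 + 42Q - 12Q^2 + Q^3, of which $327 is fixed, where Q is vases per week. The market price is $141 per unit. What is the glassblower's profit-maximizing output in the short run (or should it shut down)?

Variable cost is VC = 42Q - 12Q^2 + Q^3, so AVC = VC/Q = 42 - 12Q + Q^2 and MC = dTC/dQ = 42 - 24Q + 3Q^2.
AVC hits its minimum where MC = AVC, at Q = 6, giving min AVC = 42 - 12·6 + 6^2 = $6.
Because $141 ≥ $6, revenue can cover variable cost; the firm operates.
Solving P = MC: -99 - 24Q + 3Q^2 = 0 ⇒ Q = -3 or 11. On the upward-sloping branch, Q* = 11.
Check: AVC at Q = 11 is $31 ≤ P, so revenue covers variable cost.
Profit = P·Q − TC = 141·11 − 668 = $883.

Produce at Q = 11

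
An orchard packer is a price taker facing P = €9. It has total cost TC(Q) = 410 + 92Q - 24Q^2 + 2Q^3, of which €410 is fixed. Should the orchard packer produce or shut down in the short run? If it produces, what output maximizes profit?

Variable cost is VC = 92Q - 24Q^2 + 2Q^3, so AVC = VC/Q = 92 - 24Q + 2Q^2 and MC = dTC/dQ = 92 - 48Q + 6Q^2.
The AVC parabola has its vertex at Q = 24/4 = 6, where AVC = 92 - 24·6 + 2·6^2 = €20.
With P < min AVC (€9 < €20), every unit sold adds to the loss.
The firm minimizes its loss by shutting down and losing only its fixed cost of €410.

Shut down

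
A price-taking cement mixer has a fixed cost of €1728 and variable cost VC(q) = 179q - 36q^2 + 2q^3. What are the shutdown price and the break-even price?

Shutdown price = €17; break-even price = €179

AVC = 179 - 36q + 2q^2; minimized at q = 9, giving min AVC = €17. That is the shutdown price.
ATC = 1728/q + 179 - 36q + 2q^2. Setting dATC/dq = −1728/q^2 − 36 + 4q = 0 gives q = 12 (since 4·12^3 − 36·12^2 = 1728).
min ATC = 1728/12 + 179 − 36·12 + 2·12^2 = €179. That is the break-even price.
For €17 ≤ P < €179 the firm produces at a loss; below €17 it shuts down.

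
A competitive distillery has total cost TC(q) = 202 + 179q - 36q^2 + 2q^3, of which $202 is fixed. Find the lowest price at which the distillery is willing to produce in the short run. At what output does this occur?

The shutdown price is the minimum of AVC. VC = 179q - 36q^2 + 2q^3, so AVC = 179 - 36q + 2q^2.
dAVC/dq = -36 + 4q = 0 gives q = 9. min AVC = 179 - 36·9 + 2·9^2 = 17.
The firm shuts down for any P below $17.

$17 per unit, at q = 9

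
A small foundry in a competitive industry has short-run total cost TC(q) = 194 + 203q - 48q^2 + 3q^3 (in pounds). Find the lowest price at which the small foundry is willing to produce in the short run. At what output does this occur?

The firm shuts down when price falls below the minimum of average variable cost. AVC = VC/q = 203 - 48q + 3q^2.
dAVC/dq = -48 + 6q = 0 gives q = 8. min AVC = 203 - 48·8 + 3·8^2 = 11.
For P < £11 the firm produces nothing.

£11 per unit, at q = 8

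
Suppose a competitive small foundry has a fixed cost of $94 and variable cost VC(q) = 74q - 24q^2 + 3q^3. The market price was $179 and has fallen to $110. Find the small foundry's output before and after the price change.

MC = 74 - 48q + 9q^2; the shutdown threshold is min AVC = $26 (at q = 4).
At P = $179 ≥ min AVC, set P = MC on the rising branch: q = 7.
At P = $110 ≥ min AVC, set P = MC: q = 6. The firm stays open but cuts output.

Output falls from 7 to 6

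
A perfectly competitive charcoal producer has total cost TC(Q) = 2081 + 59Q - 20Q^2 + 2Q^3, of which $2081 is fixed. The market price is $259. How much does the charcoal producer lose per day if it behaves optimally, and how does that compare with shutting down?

AVC = 59 - 20Q + 2Q^2; min AVC = $9 at Q = 5. Since P = $259 ≥ min AVC, the firm produces.
With MC = 59 - 40Q + 6Q^2, P = MC on the upward-sloping part at Q* = 10.
TR = 259·10 = 2590. TC = 2081 + 590 = 2671. Profit = 2590 − 2671 = -$81.
By producing, the firm covers all variable cost plus $2000 of fixed cost; shutting down would lose the full $2081.

Profit = -$81 at Q = 10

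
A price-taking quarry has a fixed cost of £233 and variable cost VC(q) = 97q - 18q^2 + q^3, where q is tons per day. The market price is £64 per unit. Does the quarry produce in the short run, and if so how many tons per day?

From TC, MC = TC'(q) = 97 - 36q + 3q^2 and AVC = VC/q = 97 - 18q + q^2.
AVC hits its minimum where MC = AVC, at q = 9, giving min AVC = 97 - 18·9 + 9^2 = £16.
P = £64 exceeds min AVC = £16, so the firm stays open.
P = MC gives 33 - 36q + 3q^2 = 0, with roots 1 and 11. Take the larger (rising MC): q* = 11.
Check: AVC at q = 11 is £20 ≤ P, so revenue covers variable cost.
Profit = P·q − TC = 64·11 − 453 = £251.

Produce at q = 11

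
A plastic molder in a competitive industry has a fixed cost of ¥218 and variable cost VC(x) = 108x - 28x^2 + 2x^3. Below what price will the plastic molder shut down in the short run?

¥10 per unit

The firm shuts down when price falls below the minimum of average variable cost. AVC = VC/x = 108 - 28x + 2x^2.
At the minimum of AVC, MC = AVC. MC = 108 - 56x + 6x^2; setting MC = AVC gives 4x^2 - 28x = 0, so x = 7. min AVC = 10.
The firm shuts down for any P below ¥10.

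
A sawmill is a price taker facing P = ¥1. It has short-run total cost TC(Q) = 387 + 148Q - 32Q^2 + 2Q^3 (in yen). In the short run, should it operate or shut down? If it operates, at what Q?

Shut down

From TC, MC = TC'(Q) = 148 - 64Q + 6Q^2 and AVC = VC/Q = 148 - 32Q + 2Q^2.
The AVC parabola has its vertex at Q = 32/4 = 8, where AVC = 148 - 32·8 + 2·8^2 = ¥20.
P = ¥1 lies below min AVC = ¥20; no output level covers variable cost.
The firm minimizes its loss by shutting down and losing only its fixed cost of ¥387.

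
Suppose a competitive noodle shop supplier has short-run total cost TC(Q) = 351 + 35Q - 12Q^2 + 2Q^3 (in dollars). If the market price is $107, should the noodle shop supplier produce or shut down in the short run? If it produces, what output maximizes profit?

Variable cost is VC = 35Q - 12Q^2 + 2Q^3, so AVC = VC/Q = 35 - 12Q + 2Q^2 and MC = dTC/dQ = 35 - 24Q + 6Q^2.
The AVC parabola has its vertex at Q = 12/4 = 3, where AVC = 35 - 12·3 + 2·3^2 = $17.
Since P = $107 ≥ min AVC = $17, price covers variable cost and the firm should produce.
P = MC gives -72 - 24Q + 6Q^2 = 0, with roots -2 and 6. Take the larger (rising MC): Q* = 6.
Check: AVC at Q = 6 is $35 ≤ P, so revenue covers variable cost.
Profit = P·Q − TC = 107·6 − 561 = $81.

Produce at Q = 6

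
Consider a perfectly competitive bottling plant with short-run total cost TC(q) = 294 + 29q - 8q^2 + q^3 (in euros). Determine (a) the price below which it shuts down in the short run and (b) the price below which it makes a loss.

Shutdown price = €13; break-even price = €64

Shutdown price = min AVC. AVC = 29 - 8q + q^2, with vertex at q = 4 and minimum €13.
ATC = 294/q + 29 - 8q + q^2. Setting dATC/dq = −294/q^2 − 8 + 2q = 0 gives q = 7 (since 2·7^3 − 8·7^2 = 294).
min ATC = 294/7 + 29 − 8·7 + 7^2 = €64. That is the break-even price.
For €13 ≤ P < €64 the firm produces at a loss; below €13 it shuts down.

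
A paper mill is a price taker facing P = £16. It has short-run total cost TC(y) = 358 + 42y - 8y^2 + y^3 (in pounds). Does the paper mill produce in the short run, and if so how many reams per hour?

Strip out fixed cost: VC = 42y - 8y^2 + y^3. Then AVC = 42 - 8y + y^2 and MC = 42 - 16y + 3y^2.
AVC hits its minimum where MC = AVC, at y = 4, giving min AVC = 42 - 8·4 + 4^2 = £26.
P = £16 lies below min AVC = £26; no output level covers variable cost.
Shutting down limits the loss to fixed cost, £358.

Shut down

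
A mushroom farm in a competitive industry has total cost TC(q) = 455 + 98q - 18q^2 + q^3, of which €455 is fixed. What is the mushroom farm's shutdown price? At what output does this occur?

€17 per unit, at q = 9

Short-run supply begins at min AVC. From VC = 98q - 18q^2 + q^3, AVC = 98 - 18q + q^2.
dAVC/dq = -18 + 2q = 0 gives q = 9. min AVC = 98 - 18·9 + 9^2 = 17.
The firm shuts down for any P below €17.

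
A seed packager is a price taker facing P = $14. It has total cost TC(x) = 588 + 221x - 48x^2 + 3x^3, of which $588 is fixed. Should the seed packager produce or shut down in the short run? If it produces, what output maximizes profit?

Strip out fixed cost: VC = 221x - 48x^2 + 3x^3. Then AVC = 221 - 48x + 3x^2 and MC = 221 - 96x + 9x^2.
AVC hits its minimum where MC = AVC, at x = 8, giving min AVC = 221 - 48·8 + 3·8^2 = $29.
P = $14 lies below min AVC = $29; no output level covers variable cost.
Shutting down limits the loss to fixed cost, $588.

Shut down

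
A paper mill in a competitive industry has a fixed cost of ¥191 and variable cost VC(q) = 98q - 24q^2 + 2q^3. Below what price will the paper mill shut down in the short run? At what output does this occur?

¥26 per unit, at q = 6

The shutdown price is the minimum of AVC. VC = 98q - 24q^2 + 2q^3, so AVC = 98 - 24q + 2q^2.
At the minimum of AVC, MC = AVC. MC = 98 - 48q + 6q^2; setting MC = AVC gives 4q^2 - 24q = 0, so q = 6. min AVC = 26.
So the shutdown price is ¥26.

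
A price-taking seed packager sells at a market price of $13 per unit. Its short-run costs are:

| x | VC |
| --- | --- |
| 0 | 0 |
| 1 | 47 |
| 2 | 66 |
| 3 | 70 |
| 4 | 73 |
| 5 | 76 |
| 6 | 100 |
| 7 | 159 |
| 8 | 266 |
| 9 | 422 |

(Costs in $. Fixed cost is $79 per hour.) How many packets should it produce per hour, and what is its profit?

Profit at each row (π = 13x − TC): x=0: -79; x=1: -113; x=2: -119; x=3: -110; x=4: -100; x=5: -90; x=6: -101; x=7: -147; x=8: -241; x=9: -384.
Profit is highest at x = 0. Equivalently, the lowest AVC in the table is 76/5 ≈ $15.20 at x = 5, and P = $13 falls below it — price never covers variable cost, so the firm shuts down and loses only its fixed cost.

x = 0 (shut down); profit = -$79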